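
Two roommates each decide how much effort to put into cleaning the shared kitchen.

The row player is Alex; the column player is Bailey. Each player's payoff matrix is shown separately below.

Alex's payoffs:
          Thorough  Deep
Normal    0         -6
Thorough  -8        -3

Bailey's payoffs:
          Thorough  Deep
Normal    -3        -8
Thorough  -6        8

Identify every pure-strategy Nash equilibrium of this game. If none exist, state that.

Pure-strategy Nash equilibria: (Normal, Thorough); (Thorough, Deep)

Alex against Thorough: payoffs 0, -8 → best response Normal.
Alex against Deep: payoffs -6, -3 → best response Thorough.
Bailey against Normal: payoffs -3, -8 → best response Thorough.
Bailey against Thorough: payoffs -6, 8 → best response Deep.
Mutual best responses: (Normal, Thorough); (Thorough, Deep).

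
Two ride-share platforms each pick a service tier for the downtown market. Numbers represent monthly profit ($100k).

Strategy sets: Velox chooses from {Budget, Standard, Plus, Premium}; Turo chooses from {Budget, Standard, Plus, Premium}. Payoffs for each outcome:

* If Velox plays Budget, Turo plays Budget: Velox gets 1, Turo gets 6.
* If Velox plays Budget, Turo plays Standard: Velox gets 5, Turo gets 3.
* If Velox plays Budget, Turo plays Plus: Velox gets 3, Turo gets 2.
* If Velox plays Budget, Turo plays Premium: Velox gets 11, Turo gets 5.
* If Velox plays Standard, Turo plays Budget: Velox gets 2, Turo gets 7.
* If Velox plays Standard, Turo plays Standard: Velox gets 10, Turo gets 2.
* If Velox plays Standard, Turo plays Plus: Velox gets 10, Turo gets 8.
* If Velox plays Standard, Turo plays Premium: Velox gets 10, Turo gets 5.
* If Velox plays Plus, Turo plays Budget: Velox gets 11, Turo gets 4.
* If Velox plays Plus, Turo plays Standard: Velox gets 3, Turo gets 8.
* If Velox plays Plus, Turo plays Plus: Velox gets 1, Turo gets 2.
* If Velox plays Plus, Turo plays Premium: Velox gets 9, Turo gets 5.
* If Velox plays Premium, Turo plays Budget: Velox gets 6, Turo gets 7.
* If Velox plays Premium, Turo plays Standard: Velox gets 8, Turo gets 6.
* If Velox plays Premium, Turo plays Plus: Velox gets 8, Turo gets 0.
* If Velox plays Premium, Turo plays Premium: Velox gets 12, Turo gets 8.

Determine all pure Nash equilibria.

(Standard, Plus), (Premium, Premium)

(Budget, Budget): Velox can switch to Standard (1 → 2). Not NE.
(Budget, Standard): Velox can switch to Standard (5 → 10). Not NE.
(Budget, Plus): Velox can switch to Standard (3 → 10). Not NE.
(Budget, Premium): Velox can switch to Premium (11 → 12). Not NE.
(Standard, Budget): Velox can switch to Plus (2 → 11). Not NE.
(Standard, Standard): Turo can switch to Budget (2 → 7). Not NE.
(Standard, Plus): Velox gets 10, best alternative 8; Turo gets 8, best alternative 7. No profitable deviation — NE.
(Standard, Premium): Velox can switch to Budget (10 → 11). Not NE.
(Plus, Budget): Turo can switch to Standard (4 → 8). Not NE.
(Plus, Standard): Velox can switch to Budget (3 → 5). Not NE.
(Plus, Plus): Velox can switch to Budget (1 → 3). Not NE.
(Premium, Premium): Velox gets 12, best alternative 11; Turo gets 8, best alternative 7. No profitable deviation — NE.
(The remaining 4 profiles each have a profitable deviation by the same check.)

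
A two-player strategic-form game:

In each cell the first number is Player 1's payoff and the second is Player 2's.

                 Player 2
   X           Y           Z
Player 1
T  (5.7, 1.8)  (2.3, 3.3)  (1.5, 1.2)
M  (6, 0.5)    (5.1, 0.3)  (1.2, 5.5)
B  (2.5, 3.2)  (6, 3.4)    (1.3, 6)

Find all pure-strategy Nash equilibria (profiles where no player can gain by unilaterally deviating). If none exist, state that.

Player 1 against X: payoffs 5.7, 6, 2.5 → best response M.
Player 1 against Y: payoffs 2.3, 5.1, 6 → best response B.
Player 1 against Z: payoffs 1.5, 1.2, 1.3 → best response T.
Player 2 against T: payoffs 1.8, 3.3, 1.2 → best response Y.
Player 2 against M: payoffs 0.5, 0.3, 5.5 → best response Z.
Player 2 against B: payoffs 3.2, 3.4, 6 → best response Z.
No profile is a mutual best response for all players.

This game has no pure Nash equilibrium.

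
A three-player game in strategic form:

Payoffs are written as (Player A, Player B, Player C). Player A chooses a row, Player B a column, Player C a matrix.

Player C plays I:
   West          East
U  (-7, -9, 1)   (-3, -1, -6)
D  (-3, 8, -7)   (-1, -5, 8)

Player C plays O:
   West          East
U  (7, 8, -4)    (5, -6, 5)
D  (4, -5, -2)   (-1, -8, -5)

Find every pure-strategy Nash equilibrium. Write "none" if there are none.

For each player, find the best response to each opponent profile; mutual best responses are the pure NE.
Player A against (West, I): payoffs -7, -3 → best response D.
Player A against (West, O): payoffs 7, 4 → best response U.
Player A against (East, I): payoffs -3, -1 → best response D.
Player A against (East, O): payoffs 5, -1 → best response U.
Player B against (U, I): payoffs -9, -1 → best response East.
Player B against (U, O): payoffs 8, -6 → best response West.
Player B against (D, I): payoffs 8, -5 → best response West.
Player B against (D, O): payoffs -5, -8 → best response West.
Player C against (U, West): payoffs 1, -4 → best response I.
Player C against (U, East): payoffs -6, 5 → best response O.
Player C against (D, West): payoffs -7, -2 → best response O.
Player C against (D, East): payoffs 8, -5 → best response I.
No profile is a mutual best response for all players.

There is no pure-strategy Nash equilibrium.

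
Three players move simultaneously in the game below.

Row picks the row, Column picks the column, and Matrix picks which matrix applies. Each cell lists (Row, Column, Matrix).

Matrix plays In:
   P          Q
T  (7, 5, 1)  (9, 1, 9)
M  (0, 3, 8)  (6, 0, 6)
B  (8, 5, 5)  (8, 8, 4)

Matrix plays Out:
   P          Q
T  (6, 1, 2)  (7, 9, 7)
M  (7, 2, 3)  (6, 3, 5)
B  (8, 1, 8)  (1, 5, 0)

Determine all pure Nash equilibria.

There is no pure-strategy Nash equilibrium.

(T, P, In): Row can switch to B (7 → 8). Not NE.
(T, P, Out): Row can switch to M (6 → 7). Not NE.
(T, Q, In): Column can switch to P (1 → 5). Not NE.
(T, Q, Out): Matrix can switch to In (7 → 9). Not NE.
(M, P, In): Row can switch to T (0 → 7). Not NE.
(M, P, Out): Row can switch to B (7 → 8). Not NE.
(The remaining 6 profiles each have a profitable deviation by the same check.)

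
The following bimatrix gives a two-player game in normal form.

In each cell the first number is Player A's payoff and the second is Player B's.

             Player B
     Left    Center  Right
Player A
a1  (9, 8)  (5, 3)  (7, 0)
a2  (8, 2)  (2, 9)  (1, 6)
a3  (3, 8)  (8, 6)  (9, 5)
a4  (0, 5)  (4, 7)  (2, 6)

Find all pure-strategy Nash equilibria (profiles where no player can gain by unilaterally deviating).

(a1, Left)

Player A against Left: payoffs 9, 8, 3, 0 → best response a1.
Player A against Center: payoffs 5, 2, 8, 4 → best response a3.
Player A against Right: payoffs 7, 1, 9, 2 → best response a3.
Player B against a1: payoffs 8, 3, 0 → best response Left.
Player B against a2: payoffs 2, 9, 6 → best response Center.
Player B against a3: payoffs 8, 6, 5 → best response Left.
Player B against a4: payoffs 5, 7, 6 → best response Center.
Mutual best responses: (a1, Left).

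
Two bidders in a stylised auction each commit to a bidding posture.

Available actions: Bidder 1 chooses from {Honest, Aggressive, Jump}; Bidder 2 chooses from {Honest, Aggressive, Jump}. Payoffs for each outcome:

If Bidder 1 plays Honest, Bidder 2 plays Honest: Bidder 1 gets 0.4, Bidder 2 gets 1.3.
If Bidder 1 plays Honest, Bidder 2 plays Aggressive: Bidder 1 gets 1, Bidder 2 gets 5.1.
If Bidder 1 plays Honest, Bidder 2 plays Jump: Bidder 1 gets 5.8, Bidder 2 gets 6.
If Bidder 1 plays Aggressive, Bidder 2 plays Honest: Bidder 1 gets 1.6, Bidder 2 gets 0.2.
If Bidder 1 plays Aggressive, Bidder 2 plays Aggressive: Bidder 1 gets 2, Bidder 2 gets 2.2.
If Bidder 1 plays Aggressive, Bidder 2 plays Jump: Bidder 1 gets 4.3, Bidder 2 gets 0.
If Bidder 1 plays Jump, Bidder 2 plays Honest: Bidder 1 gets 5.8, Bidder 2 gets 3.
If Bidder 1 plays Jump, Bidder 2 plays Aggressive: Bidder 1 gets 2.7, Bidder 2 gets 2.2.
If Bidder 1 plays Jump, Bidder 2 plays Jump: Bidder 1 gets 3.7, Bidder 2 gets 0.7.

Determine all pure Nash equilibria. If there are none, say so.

Bidder 1 against Honest: payoffs 0.4, 1.6, 5.8 → best response Jump.
Bidder 1 against Aggressive: payoffs 1, 2, 2.7 → best response Jump.
Bidder 1 against Jump: payoffs 5.8, 4.3, 3.7 → best response Honest.
Bidder 2 against Honest: payoffs 1.3, 5.1, 6 → best response Jump.
Bidder 2 against Aggressive: payoffs 0.2, 2.2, 0 → best response Aggressive.
Bidder 2 against Jump: payoffs 3, 2.2, 0.7 → best response Honest.
Mutual best responses: (Honest, Jump); (Jump, Honest).

The pure Nash equilibria are (Honest, Jump), (Jump, Honest).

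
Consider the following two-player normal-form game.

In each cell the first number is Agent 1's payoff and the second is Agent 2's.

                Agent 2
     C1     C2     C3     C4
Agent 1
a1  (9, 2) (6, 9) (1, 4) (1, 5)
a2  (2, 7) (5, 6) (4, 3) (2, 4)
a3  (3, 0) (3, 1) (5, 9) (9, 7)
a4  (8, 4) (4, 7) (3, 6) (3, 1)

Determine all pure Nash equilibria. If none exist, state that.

For each strategy profile, look for a profitable unilateral deviation.
(a1, C1): Agent 2 can switch to C2 (2 → 9). Not NE.
(a1, C2): Agent 1 gets 6, best alternative 5; Agent 2 gets 9, best alternative 5. No profitable deviation — NE.
(a1, C3): Agent 1 can switch to a2 (1 → 4). Not NE.
(a1, C4): Agent 1 can switch to a2 (1 → 2). Not NE.
(a2, C1): Agent 1 can switch to a1 (2 → 9). Not NE.
(a2, C2): Agent 1 can switch to a1 (5 → 6). Not NE.
(a2, C3): Agent 1 can switch to a3 (4 → 5). Not NE.
(a2, C4): Agent 1 can switch to a3 (2 → 9). Not NE.
(a3, C1): Agent 1 can switch to a1 (3 → 9). Not NE.
(a3, C3): Agent 1 gets 5, best alternative 4; Agent 2 gets 9, best alternative 7. No profitable deviation — NE.
(The remaining 6 profiles each have a profitable deviation by the same check.)

Pure-strategy Nash equilibria: (a1, C2); (a3, C3)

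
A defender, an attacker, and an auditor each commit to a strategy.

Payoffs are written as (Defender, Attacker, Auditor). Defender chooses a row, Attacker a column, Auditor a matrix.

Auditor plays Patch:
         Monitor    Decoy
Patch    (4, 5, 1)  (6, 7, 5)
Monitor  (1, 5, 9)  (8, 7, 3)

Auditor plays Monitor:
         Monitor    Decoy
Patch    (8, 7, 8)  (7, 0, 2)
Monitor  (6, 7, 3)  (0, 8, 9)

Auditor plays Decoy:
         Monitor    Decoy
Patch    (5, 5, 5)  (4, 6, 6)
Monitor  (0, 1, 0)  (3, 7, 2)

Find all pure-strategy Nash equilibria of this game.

Pure-strategy Nash equilibria: (Patch, Monitor, Monitor) and (Patch, Decoy, Decoy)

Mark each player's best response to every combination of opponents' strategies; a profile where every player is best-responding is a pure Nash equilibrium.
Defender against (Monitor, Patch): payoffs 4, 1 → best response Patch.
Defender against (Monitor, Monitor): payoffs 8, 6 → best response Patch.
Defender against (Monitor, Decoy): payoffs 5, 0 → best response Patch.
Defender against (Decoy, Patch): payoffs 6, 8 → best response Monitor.
Defender against (Decoy, Monitor): payoffs 7, 0 → best response Patch.
Defender against (Decoy, Decoy): payoffs 4, 3 → best response Patch.
Attacker against (Patch, Patch): payoffs 5, 7 → best response Decoy.
Attacker against (Patch, Monitor): payoffs 7, 0 → best response Monitor.
Attacker against (Patch, Decoy): payoffs 5, 6 → best response Decoy.
Attacker against (Monitor, Patch): payoffs 5, 7 → best response Decoy.
Attacker against (Monitor, Monitor): payoffs 7, 8 → best response Decoy.
Attacker against (Monitor, Decoy): payoffs 1, 7 → best response Decoy.
Auditor against (Patch, Monitor): payoffs 1, 8, 5 → best response Monitor.
Auditor against (Patch, Decoy): payoffs 5, 2, 6 → best response Decoy.
Auditor against (Monitor, Monitor): payoffs 9, 3, 0 → best response Patch.
Auditor against (Monitor, Decoy): payoffs 3, 9, 2 → best response Monitor.
Mutual best responses: (Patch, Monitor, Monitor); (Patch, Decoy, Decoy).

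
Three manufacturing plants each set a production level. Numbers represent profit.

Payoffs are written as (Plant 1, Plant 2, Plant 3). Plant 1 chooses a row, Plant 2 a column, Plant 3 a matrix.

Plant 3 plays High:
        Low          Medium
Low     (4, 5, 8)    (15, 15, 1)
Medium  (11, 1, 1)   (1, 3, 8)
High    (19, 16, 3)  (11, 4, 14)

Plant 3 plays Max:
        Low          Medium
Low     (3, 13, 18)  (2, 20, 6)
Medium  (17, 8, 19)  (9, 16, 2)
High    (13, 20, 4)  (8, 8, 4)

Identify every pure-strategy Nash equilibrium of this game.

none

For each strategy profile, look for a profitable unilateral deviation.
(Low, Low, High): Plant 1 can switch to Medium (4 → 11). Not NE.
(Low, Low, Max): Plant 1 can switch to Medium (3 → 17). Not NE.
(Low, Medium, High): Plant 3 can switch to Max (1 → 6). Not NE.
(Low, Medium, Max): Plant 1 can switch to Medium (2 → 9). Not NE.
(Medium, Low, High): Plant 1 can switch to High (11 → 19). Not NE.
(Medium, Low, Max): Plant 2 can switch to Medium (8 → 16). Not NE.
(Medium, Medium, High): Plant 1 can switch to Low (1 → 15). Not NE.
(Medium, Medium, Max): Plant 3 can switch to High (2 → 8). Not NE.
(The remaining 4 profiles each have a profitable deviation by the same check.)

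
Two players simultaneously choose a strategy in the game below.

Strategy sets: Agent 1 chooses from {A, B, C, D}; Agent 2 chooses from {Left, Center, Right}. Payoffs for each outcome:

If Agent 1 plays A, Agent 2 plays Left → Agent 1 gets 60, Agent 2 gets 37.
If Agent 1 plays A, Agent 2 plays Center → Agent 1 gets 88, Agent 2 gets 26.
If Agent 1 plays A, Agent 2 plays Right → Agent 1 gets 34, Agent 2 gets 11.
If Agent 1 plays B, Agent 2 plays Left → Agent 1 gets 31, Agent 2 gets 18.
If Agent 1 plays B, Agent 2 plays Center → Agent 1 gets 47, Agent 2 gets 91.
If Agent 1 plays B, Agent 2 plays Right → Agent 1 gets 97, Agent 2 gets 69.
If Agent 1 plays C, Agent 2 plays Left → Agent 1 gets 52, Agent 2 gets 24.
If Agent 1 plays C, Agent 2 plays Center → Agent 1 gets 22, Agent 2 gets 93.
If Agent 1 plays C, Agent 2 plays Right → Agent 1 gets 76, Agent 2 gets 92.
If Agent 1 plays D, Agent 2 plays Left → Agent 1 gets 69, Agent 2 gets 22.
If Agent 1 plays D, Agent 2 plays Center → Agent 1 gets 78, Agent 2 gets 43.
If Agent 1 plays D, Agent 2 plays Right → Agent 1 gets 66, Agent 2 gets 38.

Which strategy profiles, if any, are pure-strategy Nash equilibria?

No pure-strategy Nash equilibrium.

(A, Left): Agent 1 can switch to D (60 → 69). Not NE.
(A, Center): Agent 2 can switch to Left (26 → 37). Not NE.
(A, Right): Agent 1 can switch to B (34 → 97). Not NE.
(B, Left): Agent 1 can switch to A (31 → 60). Not NE.
(B, Center): Agent 1 can switch to A (47 → 88). Not NE.
(B, Right): Agent 2 can switch to Center (69 → 91). Not NE.
(C, Left): Agent 1 can switch to A (52 → 60). Not NE.
(C, Center): Agent 1 can switch to A (22 → 88). Not NE.
(The remaining 4 profiles each have a profitable deviation by the same check.)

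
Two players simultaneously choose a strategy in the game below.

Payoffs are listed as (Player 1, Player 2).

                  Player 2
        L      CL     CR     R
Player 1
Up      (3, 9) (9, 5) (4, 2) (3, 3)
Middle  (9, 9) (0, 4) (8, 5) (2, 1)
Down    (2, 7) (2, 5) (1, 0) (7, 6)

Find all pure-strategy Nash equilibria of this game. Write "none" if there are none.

Player 1 against L: payoffs 3, 9, 2 → best response Middle.
Player 1 against CL: payoffs 9, 0, 2 → best response Up.
Player 1 against CR: payoffs 4, 8, 1 → best response Middle.
Player 1 against R: payoffs 3, 2, 7 → best response Down.
Player 2 against Up: payoffs 9, 5, 2, 3 → best response L.
Player 2 against Middle: payoffs 9, 4, 5, 1 → best response L.
Player 2 against Down: payoffs 7, 5, 0, 6 → best response L.
Mutual best responses: (Middle, L).

Pure NE: (Middle, L)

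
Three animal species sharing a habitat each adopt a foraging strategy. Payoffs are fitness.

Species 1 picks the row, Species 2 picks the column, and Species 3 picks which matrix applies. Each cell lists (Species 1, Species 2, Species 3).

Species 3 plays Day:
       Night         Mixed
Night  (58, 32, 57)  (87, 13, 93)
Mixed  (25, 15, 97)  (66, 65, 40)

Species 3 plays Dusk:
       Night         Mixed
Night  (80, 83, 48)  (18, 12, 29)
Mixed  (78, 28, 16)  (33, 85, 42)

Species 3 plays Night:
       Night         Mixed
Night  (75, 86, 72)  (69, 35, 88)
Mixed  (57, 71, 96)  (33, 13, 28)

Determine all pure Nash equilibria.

(Night, Night, Night) and (Mixed, Mixed, Dusk)

Check each profile: it is a Nash equilibrium iff no player can strictly gain by switching unilaterally.
(Night, Night, Day): Species 3 can switch to Night (57 → 72). Not NE.
(Night, Night, Dusk): Species 3 can switch to Day (48 → 57). Not NE.
(Night, Night, Night): Species 1 gets 75, best alternative 57; Species 2 gets 86, best alternative 35; Species 3 gets 72, best alternative 57. No profitable deviation — NE.
(Night, Mixed, Day): Species 2 can switch to Night (13 → 32). Not NE.
(Night, Mixed, Dusk): Species 1 can switch to Mixed (18 → 33). Not NE.
(Night, Mixed, Night): Species 2 can switch to Night (35 → 86). Not NE.
(Mixed, Night, Day): Species 1 can switch to Night (25 → 58). Not NE.
(Mixed, Night, Dusk): Species 1 can switch to Night (78 → 80). Not NE.
(Mixed, Night, Night): Species 1 can switch to Night (57 → 75). Not NE.
(Mixed, Mixed, Day): Species 1 can switch to Night (66 → 87). Not NE.
(Mixed, Mixed, Dusk): Species 1 gets 33, best alternative 18; Species 2 gets 85, best alternative 28; Species 3 gets 42, best alternative 40. No profitable deviation — NE.
(Mixed, Mixed, Night): Species 1 can switch to Night (33 → 69). Not NE.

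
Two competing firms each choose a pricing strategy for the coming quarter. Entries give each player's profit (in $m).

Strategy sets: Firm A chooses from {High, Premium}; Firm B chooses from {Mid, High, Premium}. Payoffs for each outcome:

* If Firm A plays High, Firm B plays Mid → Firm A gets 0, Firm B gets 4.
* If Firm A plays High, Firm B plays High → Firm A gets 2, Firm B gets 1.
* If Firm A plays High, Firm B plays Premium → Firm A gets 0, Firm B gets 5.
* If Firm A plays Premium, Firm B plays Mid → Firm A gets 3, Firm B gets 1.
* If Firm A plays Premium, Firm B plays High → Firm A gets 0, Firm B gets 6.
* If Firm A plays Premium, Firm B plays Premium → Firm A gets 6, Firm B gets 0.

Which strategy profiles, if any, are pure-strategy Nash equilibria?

(High, Mid): Firm A can switch to Premium (0 → 3). Not NE.
(High, High): Firm B can switch to Mid (1 → 4). Not NE.
(High, Premium): Firm A can switch to Premium (0 → 6). Not NE.
(Premium, Mid): Firm B can switch to High (1 → 6). Not NE.
(Premium, High): Firm A can switch to High (0 → 2). Not NE.
(Premium, Premium): Firm B can switch to Mid (0 → 1). Not NE.

This game has no pure Nash equilibrium.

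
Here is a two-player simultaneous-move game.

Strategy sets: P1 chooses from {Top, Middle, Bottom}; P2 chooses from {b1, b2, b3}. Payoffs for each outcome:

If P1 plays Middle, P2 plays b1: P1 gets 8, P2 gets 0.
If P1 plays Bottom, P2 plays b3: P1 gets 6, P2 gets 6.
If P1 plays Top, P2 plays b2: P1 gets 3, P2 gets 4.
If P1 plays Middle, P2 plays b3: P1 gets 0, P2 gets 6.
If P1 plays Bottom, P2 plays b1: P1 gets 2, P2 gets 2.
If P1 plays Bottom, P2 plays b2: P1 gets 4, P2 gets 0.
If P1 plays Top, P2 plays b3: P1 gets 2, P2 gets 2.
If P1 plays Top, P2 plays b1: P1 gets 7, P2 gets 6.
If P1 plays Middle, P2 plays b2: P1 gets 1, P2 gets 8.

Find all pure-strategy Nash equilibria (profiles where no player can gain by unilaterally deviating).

Mark each player's best response to every combination of opponents' strategies; a profile where every player is best-responding is a pure Nash equilibrium.
P1 against b1: payoffs 7, 8, 2 → best response Middle.
P1 against b2: payoffs 3, 1, 4 → best response Bottom.
P1 against b3: payoffs 2, 0, 6 → best response Bottom.
P2 against Top: payoffs 6, 4, 2 → best response b1.
P2 against Middle: payoffs 0, 8, 6 → best response b2.
P2 against Bottom: payoffs 2, 0, 6 → best response b3.
Mutual best responses: (Bottom, b3).

Pure NE: (Bottom, b3)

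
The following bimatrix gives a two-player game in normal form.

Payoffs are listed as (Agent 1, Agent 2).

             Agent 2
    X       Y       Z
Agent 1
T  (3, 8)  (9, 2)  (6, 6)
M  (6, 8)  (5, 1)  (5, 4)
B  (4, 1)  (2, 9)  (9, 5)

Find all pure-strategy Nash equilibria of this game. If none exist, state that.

Agent 1 against X: payoffs 3, 6, 4 → best response M.
Agent 1 against Y: payoffs 9, 5, 2 → best response T.
Agent 1 against Z: payoffs 6, 5, 9 → best response B.
Agent 2 against T: payoffs 8, 2, 6 → best response X.
Agent 2 against M: payoffs 8, 1, 4 → best response X.
Agent 2 against B: payoffs 1, 9, 5 → best response Y.
Mutual best responses: (M, X).

The unique pure-strategy Nash equilibrium is (M, X).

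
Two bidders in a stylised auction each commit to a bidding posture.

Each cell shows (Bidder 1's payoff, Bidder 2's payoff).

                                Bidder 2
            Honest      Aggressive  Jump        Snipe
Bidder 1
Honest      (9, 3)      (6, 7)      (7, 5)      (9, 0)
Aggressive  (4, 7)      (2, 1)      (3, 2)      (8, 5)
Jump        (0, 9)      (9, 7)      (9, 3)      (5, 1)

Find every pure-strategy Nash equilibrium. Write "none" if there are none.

Check each profile: it is a Nash equilibrium iff no player can strictly gain by switching unilaterally.
(Honest, Honest): Bidder 2 can switch to Aggressive (3 → 7). Not NE.
(Honest, Aggressive): Bidder 1 can switch to Jump (6 → 9). Not NE.
(Honest, Jump): Bidder 1 can switch to Jump (7 → 9). Not NE.
(Honest, Snipe): Bidder 2 can switch to Honest (0 → 3). Not NE.
(Aggressive, Honest): Bidder 1 can switch to Honest (4 → 9). Not NE.
(Aggressive, Aggressive): Bidder 1 can switch to Honest (2 → 6). Not NE.
(Aggressive, Jump): Bidder 1 can switch to Honest (3 → 7). Not NE.
(Aggressive, Snipe): Bidder 1 can switch to Honest (8 → 9). Not NE.
(The remaining 4 profiles each have a profitable deviation by the same check.)

none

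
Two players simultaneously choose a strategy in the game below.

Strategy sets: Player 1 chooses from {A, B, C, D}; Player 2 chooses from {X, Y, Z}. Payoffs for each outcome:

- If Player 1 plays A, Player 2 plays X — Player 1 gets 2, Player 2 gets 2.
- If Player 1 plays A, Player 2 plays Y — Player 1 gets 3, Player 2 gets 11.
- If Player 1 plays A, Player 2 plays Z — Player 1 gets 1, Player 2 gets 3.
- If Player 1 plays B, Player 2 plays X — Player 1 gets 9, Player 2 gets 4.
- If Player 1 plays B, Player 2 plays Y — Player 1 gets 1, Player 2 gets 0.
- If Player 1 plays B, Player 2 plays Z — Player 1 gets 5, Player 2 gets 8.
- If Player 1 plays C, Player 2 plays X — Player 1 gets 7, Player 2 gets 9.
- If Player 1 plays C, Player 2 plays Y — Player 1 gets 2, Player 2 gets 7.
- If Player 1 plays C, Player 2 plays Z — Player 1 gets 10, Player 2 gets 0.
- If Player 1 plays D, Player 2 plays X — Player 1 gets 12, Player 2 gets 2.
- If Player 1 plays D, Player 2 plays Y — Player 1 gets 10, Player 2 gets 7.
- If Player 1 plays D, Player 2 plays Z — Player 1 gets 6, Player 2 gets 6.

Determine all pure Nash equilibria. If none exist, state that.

The unique pure-strategy Nash equilibrium is (D, Y).

For each strategy profile, look for a profitable unilateral deviation.
(A, X): Player 1 can switch to B (2 → 9). Not NE.
(A, Y): Player 1 can switch to D (3 → 10). Not NE.
(A, Z): Player 1 can switch to B (1 → 5). Not NE.
(B, X): Player 1 can switch to D (9 → 12). Not NE.
(B, Y): Player 1 can switch to A (1 → 3). Not NE.
(B, Z): Player 1 can switch to C (5 → 10). Not NE.
(D, Y): Player 1 gets 10, best alternative 3; Player 2 gets 7, best alternative 6. No profitable deviation — NE.
(The remaining 5 profiles each have a profitable deviation by the same check.)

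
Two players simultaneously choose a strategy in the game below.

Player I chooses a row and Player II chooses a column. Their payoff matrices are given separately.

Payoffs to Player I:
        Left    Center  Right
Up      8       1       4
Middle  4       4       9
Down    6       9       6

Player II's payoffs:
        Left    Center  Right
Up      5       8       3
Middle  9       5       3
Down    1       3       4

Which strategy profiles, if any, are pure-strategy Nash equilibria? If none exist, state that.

none

Player I against Left: payoffs 8, 4, 6 → best response Up.
Player I against Center: payoffs 1, 4, 9 → best response Down.
Player I against Right: payoffs 4, 9, 6 → best response Middle.
Player II against Up: payoffs 5, 8, 3 → best response Center.
Player II against Middle: payoffs 9, 5, 3 → best response Left.
Player II against Down: payoffs 1, 3, 4 → best response Right.
No profile is a mutual best response for all players.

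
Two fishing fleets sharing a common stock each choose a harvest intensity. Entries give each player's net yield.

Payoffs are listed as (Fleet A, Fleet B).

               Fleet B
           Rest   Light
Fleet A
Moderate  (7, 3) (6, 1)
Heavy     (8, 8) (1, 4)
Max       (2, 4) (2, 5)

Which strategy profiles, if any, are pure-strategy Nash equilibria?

Pure NE: (Heavy, Rest)

For each strategy profile, look for a profitable unilateral deviation.
(Moderate, Rest): Fleet A can switch to Heavy (7 → 8). Not NE.
(Moderate, Light): Fleet B can switch to Rest (1 → 3). Not NE.
(Heavy, Rest): Fleet A gets 8, best alternative 7; Fleet B gets 8, best alternative 4. No profitable deviation — NE.
(Heavy, Light): Fleet A can switch to Moderate (1 → 6). Not NE.
(Max, Rest): Fleet A can switch to Moderate (2 → 7). Not NE.
(Max, Light): Fleet A can switch to Moderate (2 → 6). Not NE.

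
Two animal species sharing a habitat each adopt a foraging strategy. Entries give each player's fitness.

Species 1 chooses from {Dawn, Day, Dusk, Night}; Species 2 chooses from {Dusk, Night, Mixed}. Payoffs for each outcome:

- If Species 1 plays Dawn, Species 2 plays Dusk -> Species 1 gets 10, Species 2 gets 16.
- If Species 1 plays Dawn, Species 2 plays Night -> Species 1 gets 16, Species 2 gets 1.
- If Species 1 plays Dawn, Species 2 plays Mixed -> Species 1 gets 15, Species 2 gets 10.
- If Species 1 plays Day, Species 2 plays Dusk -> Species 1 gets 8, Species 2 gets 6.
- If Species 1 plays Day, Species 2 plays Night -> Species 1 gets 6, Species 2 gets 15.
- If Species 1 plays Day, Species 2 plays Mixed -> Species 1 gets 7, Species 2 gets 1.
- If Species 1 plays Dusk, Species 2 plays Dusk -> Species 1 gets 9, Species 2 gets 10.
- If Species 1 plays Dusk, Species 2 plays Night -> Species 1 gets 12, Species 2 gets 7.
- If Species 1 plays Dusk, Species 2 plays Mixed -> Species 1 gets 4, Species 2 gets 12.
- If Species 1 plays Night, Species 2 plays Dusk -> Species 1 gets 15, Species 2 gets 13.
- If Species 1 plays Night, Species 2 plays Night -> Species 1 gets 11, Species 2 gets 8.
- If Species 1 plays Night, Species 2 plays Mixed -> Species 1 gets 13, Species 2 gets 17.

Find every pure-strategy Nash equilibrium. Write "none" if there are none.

none

Species 1 against Dusk: payoffs 10, 8, 9, 15 → best response Night.
Species 1 against Night: payoffs 16, 6, 12, 11 → best response Dawn.
Species 1 against Mixed: payoffs 15, 7, 4, 13 → best response Dawn.
Species 2 against Dawn: payoffs 16, 1, 10 → best response Dusk.
Species 2 against Day: payoffs 6, 15, 1 → best response Night.
Species 2 against Dusk: payoffs 10, 7, 12 → best response Mixed.
Species 2 against Night: payoffs 13, 8, 17 → best response Mixed.
No profile is a mutual best response for all players.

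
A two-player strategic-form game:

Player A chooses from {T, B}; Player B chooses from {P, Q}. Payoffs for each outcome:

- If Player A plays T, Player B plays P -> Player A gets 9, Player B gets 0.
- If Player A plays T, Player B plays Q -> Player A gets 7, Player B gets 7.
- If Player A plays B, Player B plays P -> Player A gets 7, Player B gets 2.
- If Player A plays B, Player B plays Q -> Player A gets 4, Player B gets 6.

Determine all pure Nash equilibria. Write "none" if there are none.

(T, P): Player B can switch to Q (0 → 7). Not NE.
(T, Q): Player A gets 7, best alternative 4; Player B gets 7, best alternative 0. No profitable deviation — NE.
(B, P): Player A can switch to T (7 → 9). Not NE.
(B, Q): Player A can switch to T (4 → 7). Not NE.

(T, Q)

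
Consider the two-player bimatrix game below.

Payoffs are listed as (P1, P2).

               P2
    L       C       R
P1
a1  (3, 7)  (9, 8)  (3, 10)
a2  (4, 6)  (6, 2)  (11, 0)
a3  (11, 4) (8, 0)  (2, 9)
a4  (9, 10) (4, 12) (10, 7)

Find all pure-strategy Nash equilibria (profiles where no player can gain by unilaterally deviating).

Check each profile: it is a Nash equilibrium iff no player can strictly gain by switching unilaterally.
(a1, L): P1 can switch to a2 (3 → 4). Not NE.
(a1, C): P2 can switch to R (8 → 10). Not NE.
(a1, R): P1 can switch to a2 (3 → 11). Not NE.
(a2, L): P1 can switch to a3 (4 → 11). Not NE.
(a2, C): P1 can switch to a1 (6 → 9). Not NE.
(a2, R): P2 can switch to L (0 → 6). Not NE.
(The remaining 6 profiles each have a profitable deviation by the same check.)

This game has no pure Nash equilibrium.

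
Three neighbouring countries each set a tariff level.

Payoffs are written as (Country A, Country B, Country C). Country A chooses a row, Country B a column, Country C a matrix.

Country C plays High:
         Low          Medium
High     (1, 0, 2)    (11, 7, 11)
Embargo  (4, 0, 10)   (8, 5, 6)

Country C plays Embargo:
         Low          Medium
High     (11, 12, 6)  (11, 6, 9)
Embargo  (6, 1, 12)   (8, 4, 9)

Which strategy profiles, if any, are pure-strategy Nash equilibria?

Country A against (Low, High): payoffs 1, 4 → best response Embargo.
Country A against (Low, Embargo): payoffs 11, 6 → best response High.
Country A against (Medium, High): payoffs 11, 8 → best response High.
Country A against (Medium, Embargo): payoffs 11, 8 → best response High.
Country B against (High, High): payoffs 0, 7 → best response Medium.
Country B against (High, Embargo): payoffs 12, 6 → best response Low.
Country B against (Embargo, High): payoffs 0, 5 → best response Medium.
Country B against (Embargo, Embargo): payoffs 1, 4 → best response Medium.
Country C against (High, Low): payoffs 2, 6 → best response Embargo.
Country C against (High, Medium): payoffs 11, 9 → best response High.
Country C against (Embargo, Low): payoffs 10, 12 → best response Embargo.
Country C against (Embargo, Medium): payoffs 6, 9 → best response Embargo.
Mutual best responses: (High, Low, Embargo); (High, Medium, High).

(High, Low, Embargo) and (High, Medium, High)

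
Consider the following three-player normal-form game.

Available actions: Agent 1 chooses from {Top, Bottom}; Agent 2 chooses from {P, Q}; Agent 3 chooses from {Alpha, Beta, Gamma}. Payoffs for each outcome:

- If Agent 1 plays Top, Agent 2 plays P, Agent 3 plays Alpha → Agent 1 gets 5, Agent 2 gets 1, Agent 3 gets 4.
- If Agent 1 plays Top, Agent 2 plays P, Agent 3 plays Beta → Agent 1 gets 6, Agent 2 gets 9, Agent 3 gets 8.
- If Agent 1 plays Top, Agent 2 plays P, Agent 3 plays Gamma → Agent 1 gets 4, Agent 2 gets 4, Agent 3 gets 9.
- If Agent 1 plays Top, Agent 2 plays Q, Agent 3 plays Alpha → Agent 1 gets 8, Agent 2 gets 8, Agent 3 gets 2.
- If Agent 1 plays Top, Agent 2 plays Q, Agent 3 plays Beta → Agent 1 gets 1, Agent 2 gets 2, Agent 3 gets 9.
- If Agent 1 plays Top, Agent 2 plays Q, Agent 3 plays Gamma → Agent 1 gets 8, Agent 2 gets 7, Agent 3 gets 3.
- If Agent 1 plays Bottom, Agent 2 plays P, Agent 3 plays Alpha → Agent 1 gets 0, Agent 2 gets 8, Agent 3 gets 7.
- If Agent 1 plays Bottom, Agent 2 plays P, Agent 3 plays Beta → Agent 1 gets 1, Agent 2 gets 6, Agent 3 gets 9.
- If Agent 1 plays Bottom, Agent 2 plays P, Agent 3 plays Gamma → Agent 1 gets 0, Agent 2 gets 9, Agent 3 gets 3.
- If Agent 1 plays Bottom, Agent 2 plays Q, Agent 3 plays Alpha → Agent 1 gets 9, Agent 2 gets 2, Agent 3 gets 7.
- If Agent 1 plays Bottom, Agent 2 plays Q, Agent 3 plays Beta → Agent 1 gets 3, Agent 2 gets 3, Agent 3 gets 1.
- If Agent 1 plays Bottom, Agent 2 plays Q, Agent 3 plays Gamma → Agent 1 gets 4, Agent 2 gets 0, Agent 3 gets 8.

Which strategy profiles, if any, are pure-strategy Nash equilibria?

No pure-strategy Nash equilibrium.

Mark each player's best response to every combination of opponents' strategies; a profile where every player is best-responding is a pure Nash equilibrium.
Agent 1 against (P, Alpha): payoffs 5, 0 → best response Top.
Agent 1 against (P, Beta): payoffs 6, 1 → best response Top.
Agent 1 against (P, Gamma): payoffs 4, 0 → best response Top.
Agent 1 against (Q, Alpha): payoffs 8, 9 → best response Bottom.
Agent 1 against (Q, Beta): payoffs 1, 3 → best response Bottom.
Agent 1 against (Q, Gamma): payoffs 8, 4 → best response Top.
Agent 2 against (Top, Alpha): payoffs 1, 8 → best response Q.
Agent 2 against (Top, Beta): payoffs 9, 2 → best response P.
Agent 2 against (Top, Gamma): payoffs 4, 7 → best response Q.
Agent 2 against (Bottom, Alpha): payoffs 8, 2 → best response P.
Agent 2 against (Bottom, Beta): payoffs 6, 3 → best response P.
Agent 2 against (Bottom, Gamma): payoffs 9, 0 → best response P.
Agent 3 against (Top, P): payoffs 4, 8, 9 → best response Gamma.
Agent 3 against (Top, Q): payoffs 2, 9, 3 → best response Beta.
Agent 3 against (Bottom, P): payoffs 7, 9, 3 → best response Beta.
Agent 3 against (Bottom, Q): payoffs 7, 1, 8 → best response Gamma.
No profile is a mutual best response for all players.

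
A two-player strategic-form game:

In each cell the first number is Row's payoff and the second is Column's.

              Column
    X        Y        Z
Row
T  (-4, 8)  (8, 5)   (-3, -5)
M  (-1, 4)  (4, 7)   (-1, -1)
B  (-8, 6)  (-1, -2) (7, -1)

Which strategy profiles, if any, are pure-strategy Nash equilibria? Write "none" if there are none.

(T, X): Row can switch to M (-4 → -1). Not NE.
(T, Y): Column can switch to X (5 → 8). Not NE.
(T, Z): Row can switch to M (-3 → -1). Not NE.
(M, X): Column can switch to Y (4 → 7). Not NE.
(M, Y): Row can switch to T (4 → 8). Not NE.
(M, Z): Row can switch to B (-1 → 7). Not NE.
(The remaining 3 profiles each have a profitable deviation by the same check.)

none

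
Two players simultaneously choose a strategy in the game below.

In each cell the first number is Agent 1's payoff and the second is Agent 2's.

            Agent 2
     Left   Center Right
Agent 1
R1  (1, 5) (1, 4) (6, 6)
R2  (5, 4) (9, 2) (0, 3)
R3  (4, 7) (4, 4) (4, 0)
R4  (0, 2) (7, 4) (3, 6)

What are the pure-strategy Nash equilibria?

Mark each player's best response to every combination of opponents' strategies; a profile where every player is best-responding is a pure Nash equilibrium.
Agent 1 against Left: payoffs 1, 5, 4, 0 → best response R2.
Agent 1 against Center: payoffs 1, 9, 4, 7 → best response R2.
Agent 1 against Right: payoffs 6, 0, 4, 3 → best response R1.
Agent 2 against R1: payoffs 5, 4, 6 → best response Right.
Agent 2 against R2: payoffs 4, 2, 3 → best response Left.
Agent 2 against R3: payoffs 7, 4, 0 → best response Left.
Agent 2 against R4: payoffs 2, 4, 6 → best response Right.
Mutual best responses: (R1, Right); (R2, Left).

The pure Nash equilibria are (R1, Right); (R2, Left).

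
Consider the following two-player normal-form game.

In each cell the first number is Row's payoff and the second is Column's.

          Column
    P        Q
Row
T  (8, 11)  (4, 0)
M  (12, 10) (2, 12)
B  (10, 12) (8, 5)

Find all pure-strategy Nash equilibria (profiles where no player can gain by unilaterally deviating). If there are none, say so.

Mark each player's best response to every combination of opponents' strategies; a profile where every player is best-responding is a pure Nash equilibrium.
Row against P: payoffs 8, 12, 10 → best response M.
Row against Q: payoffs 4, 2, 8 → best response B.
Column against T: payoffs 11, 0 → best response P.
Column against M: payoffs 10, 12 → best response Q.
Column against B: payoffs 12, 5 → best response P.
No profile is a mutual best response for all players.

This game has no pure Nash equilibrium.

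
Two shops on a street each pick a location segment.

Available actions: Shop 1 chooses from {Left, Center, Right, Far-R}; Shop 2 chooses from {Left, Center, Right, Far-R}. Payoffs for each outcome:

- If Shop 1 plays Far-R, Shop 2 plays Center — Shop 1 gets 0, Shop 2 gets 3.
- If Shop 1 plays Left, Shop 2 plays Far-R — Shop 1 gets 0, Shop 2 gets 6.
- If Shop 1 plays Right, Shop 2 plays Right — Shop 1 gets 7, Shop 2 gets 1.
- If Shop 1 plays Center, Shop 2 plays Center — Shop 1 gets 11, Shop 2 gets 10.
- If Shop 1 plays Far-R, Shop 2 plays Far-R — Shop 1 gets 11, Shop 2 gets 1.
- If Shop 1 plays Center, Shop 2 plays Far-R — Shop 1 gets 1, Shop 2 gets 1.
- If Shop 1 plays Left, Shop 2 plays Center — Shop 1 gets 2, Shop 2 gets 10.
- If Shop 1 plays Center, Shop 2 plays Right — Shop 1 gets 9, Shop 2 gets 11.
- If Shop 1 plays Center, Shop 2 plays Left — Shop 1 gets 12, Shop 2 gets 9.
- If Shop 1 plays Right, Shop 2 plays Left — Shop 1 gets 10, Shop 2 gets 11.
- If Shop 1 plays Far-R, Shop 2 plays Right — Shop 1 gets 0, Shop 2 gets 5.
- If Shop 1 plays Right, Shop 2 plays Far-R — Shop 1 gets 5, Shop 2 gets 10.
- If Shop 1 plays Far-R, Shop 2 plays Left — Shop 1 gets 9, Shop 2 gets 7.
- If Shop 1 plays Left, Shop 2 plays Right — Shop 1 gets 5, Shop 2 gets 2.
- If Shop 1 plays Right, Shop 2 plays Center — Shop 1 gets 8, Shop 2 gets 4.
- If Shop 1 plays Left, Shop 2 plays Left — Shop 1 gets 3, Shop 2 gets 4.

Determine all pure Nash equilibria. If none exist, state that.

(Center, Right)

(Left, Left): Shop 1 can switch to Center (3 → 12). Not NE.
(Left, Center): Shop 1 can switch to Center (2 → 11). Not NE.
(Left, Right): Shop 1 can switch to Center (5 → 9). Not NE.
(Left, Far-R): Shop 1 can switch to Center (0 → 1). Not NE.
(Center, Left): Shop 2 can switch to Center (9 → 10). Not NE.
(Center, Center): Shop 2 can switch to Right (10 → 11). Not NE.
(Center, Right): Shop 1 gets 9, best alternative 7; Shop 2 gets 11, best alternative 10. No profitable deviation — NE.
(Center, Far-R): Shop 1 can switch to Right (1 → 5). Not NE.
(Right, Left): Shop 1 can switch to Center (10 → 12). Not NE.
(The remaining 7 profiles each have a profitable deviation by the same check.)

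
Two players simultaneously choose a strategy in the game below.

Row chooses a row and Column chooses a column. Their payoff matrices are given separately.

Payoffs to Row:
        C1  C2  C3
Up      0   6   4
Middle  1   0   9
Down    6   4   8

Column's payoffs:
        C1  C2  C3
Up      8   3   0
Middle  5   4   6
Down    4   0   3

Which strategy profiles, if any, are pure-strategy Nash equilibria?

(Middle, C3), (Down, C1)

(Up, C1): Row can switch to Middle (0 → 1). Not NE.
(Up, C2): Column can switch to C1 (3 → 8). Not NE.
(Up, C3): Row can switch to Middle (4 → 9). Not NE.
(Middle, C1): Row can switch to Down (1 → 6). Not NE.
(Middle, C2): Row can switch to Up (0 → 6). Not NE.
(Middle, C3): Row gets 9, best alternative 8; Column gets 6, best alternative 5. No profitable deviation — NE.
(Down, C1): Row gets 6, best alternative 1; Column gets 4, best alternative 3. No profitable deviation — NE.
(Down, C2): Row can switch to Up (4 → 6). Not NE.
(Down, C3): Row can switch to Middle (8 → 9). Not NE.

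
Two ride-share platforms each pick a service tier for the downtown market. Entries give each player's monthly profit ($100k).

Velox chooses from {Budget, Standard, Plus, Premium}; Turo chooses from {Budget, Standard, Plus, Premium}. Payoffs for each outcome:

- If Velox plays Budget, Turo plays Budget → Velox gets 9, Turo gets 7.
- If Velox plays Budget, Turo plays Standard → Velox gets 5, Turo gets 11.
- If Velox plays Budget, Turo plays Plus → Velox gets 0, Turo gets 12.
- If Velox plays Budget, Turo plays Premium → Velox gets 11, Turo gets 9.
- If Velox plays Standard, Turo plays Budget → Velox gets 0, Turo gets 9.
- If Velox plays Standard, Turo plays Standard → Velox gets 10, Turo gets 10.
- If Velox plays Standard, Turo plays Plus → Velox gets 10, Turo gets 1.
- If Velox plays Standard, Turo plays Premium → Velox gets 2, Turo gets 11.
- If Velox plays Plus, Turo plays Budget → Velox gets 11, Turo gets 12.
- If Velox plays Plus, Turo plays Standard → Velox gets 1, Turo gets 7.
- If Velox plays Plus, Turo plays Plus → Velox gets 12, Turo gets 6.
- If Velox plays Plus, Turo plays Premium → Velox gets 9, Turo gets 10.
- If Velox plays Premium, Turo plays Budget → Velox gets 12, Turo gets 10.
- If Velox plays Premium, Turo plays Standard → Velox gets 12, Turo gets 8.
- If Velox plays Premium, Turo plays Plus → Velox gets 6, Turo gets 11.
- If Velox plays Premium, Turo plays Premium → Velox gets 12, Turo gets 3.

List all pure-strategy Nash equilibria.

none

Velox against Budget: payoffs 9, 0, 11, 12 → best response Premium.
Velox against Standard: payoffs 5, 10, 1, 12 → best response Premium.
Velox against Plus: payoffs 0, 10, 12, 6 → best response Plus.
Velox against Premium: payoffs 11, 2, 9, 12 → best response Premium.
Turo against Budget: payoffs 7, 11, 12, 9 → best response Plus.
Turo against Standard: payoffs 9, 10, 1, 11 → best response Premium.
Turo against Plus: payoffs 12, 7, 6, 10 → best response Budget.
Turo against Premium: payoffs 10, 8, 11, 3 → best response Plus.
No profile is a mutual best response for all players.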